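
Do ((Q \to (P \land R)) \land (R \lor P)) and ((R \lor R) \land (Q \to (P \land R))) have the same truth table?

P | Q | R | φ | ψ
- | - | - | - | -
F | F | F | F | F
F | F | T | T | T
F | T | F | F | F
F | T | T | F | F
T | F | F | T | F
T | F | T | T | T
T | T | F | F | F
T | T | T | T | T
The columns differ at P=T, Q=F, R=F (φ=T, ψ=F), so they are not equivalent.

not equivalent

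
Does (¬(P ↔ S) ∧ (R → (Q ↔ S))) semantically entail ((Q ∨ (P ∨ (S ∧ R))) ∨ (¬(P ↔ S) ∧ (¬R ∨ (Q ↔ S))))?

P | Q | R | S | φ | ψ
- | - | - | - | - | -
T | T | T | T | F | T
T | T | T | F | F | T
T | T | F | T | F | T
T | T | F | F | T | T
T | F | T | T | F | T
T | F | T | F | T | T
T | F | F | T | F | T
T | F | F | F | T | T
F | T | T | T | T | T
F | T | T | F | F | T
F | T | F | T | T | T
F | T | F | F | F | T
F | F | T | T | F | T
F | F | T | F | F | F
F | F | F | T | T | T
F | F | F | F | F | F
In every row where φ is true, ψ is also true, so φ ⊨ ψ.

yes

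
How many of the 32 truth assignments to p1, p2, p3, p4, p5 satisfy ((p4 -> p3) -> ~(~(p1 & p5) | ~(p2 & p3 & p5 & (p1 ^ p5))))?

p1 | p2 | p3 | p4 | p5 | φ
-- | -- | -- | -- | -- | -
0  | 0  | 0  | 0  | 0  | 0
0  | 0  | 0  | 0  | 1  | 0
0  | 0  | 0  | 1  | 0  | 1
0  | 0  | 0  | 1  | 1  | 1
0  | 0  | 1  | 0  | 0  | 0
0  | 0  | 1  | 0  | 1  | 0
0  | 0  | 1  | 1  | 0  | 0
0  | 0  | 1  | 1  | 1  | 0
0  | 1  | 0  | 0  | 0  | 0
0  | 1  | 0  | 0  | 1  | 0
0  | 1  | 0  | 1  | 0  | 1
0  | 1  | 0  | 1  | 1  | 1
0  | 1  | 1  | 0  | 0  | 0
0  | 1  | 1  | 0  | 1  | 0
0  | 1  | 1  | 1  | 0  | 0
0  | 1  | 1  | 1  | 1  | 0
1  | 0  | 0  | 0  | 0  | 0
1  | 0  | 0  | 0  | 1  | 0
1  | 0  | 0  | 1  | 0  | 1
1  | 0  | 0  | 1  | 1  | 1
1  | 0  | 1  | 0  | 0  | 0
1  | 0  | 1  | 0  | 1  | 0
1  | 0  | 1  | 1  | 0  | 0
1  | 0  | 1  | 1  | 1  | 0
1  | 1  | 0  | 0  | 0  | 0
1  | 1  | 0  | 0  | 1  | 0
1  | 1  | 0  | 1  | 0  | 1
1  | 1  | 0  | 1  | 1  | 1
1  | 1  | 1  | 0  | 0  | 0
1  | 1  | 1  | 0  | 1  | 0
1  | 1  | 1  | 1  | 0  | 0
1  | 1  | 1  | 1  | 1  | 0
The formula is true on 8 of the 32 rows.

8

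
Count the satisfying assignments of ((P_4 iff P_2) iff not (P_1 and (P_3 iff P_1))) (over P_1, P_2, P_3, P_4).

8

P_1 | P_2 | P_3 | P_4 | φ
--- | --- | --- | --- | -
 T  |  T  |  T  |  T  | F
 T  |  T  |  T  |  F  | T
 T  |  T  |  F  |  T  | T
 T  |  T  |  F  |  F  | F
 T  |  F  |  T  |  T  | T
 T  |  F  |  T  |  F  | F
 T  |  F  |  F  |  T  | F
 T  |  F  |  F  |  F  | T
 F  |  T  |  T  |  T  | T
 F  |  T  |  T  |  F  | F
 F  |  T  |  F  |  T  | T
 F  |  T  |  F  |  F  | F
 F  |  F  |  T  |  T  | F
 F  |  F  |  T  |  F  | T
 F  |  F  |  F  |  T  | F
 F  |  F  |  F  |  F  | T
The formula is true on 8 of the 16 rows.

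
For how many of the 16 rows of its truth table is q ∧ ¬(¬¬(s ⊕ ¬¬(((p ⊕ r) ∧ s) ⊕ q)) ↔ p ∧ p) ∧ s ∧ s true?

p | q | r | s | (p ⊕ r) | ((p ⊕ r) ∧ s) | (((p ⊕ r) ∧ s) ⊕ q) | ¬(((p ⊕ r) ∧ s) ⊕ q) | ¬¬(((p ⊕ r) ∧ s) ⊕ q) | (s ⊕ ¬¬(((p ⊕ r) ∧ s) ⊕ q)) | ¬(s ⊕ ¬¬(((p ⊕ r) ∧ s) ⊕ q)) | (p ∧ p) | (s ∧ s) | φ
- | - | - | - | ------- | ------------- | ------------------- | -------------------- | --------------------- | --------------------------- | ---------------------------- | ------- | ------- | -
T | T | T | T |    F    |       F       |          T          |          F           |           T           |              F              |              T               |    T    |    T    | T
T | T | T | F |    F    |       F       |          T          |          F           |           T           |              T              |              F               |    T    |    F    | F
T | T | F | T |    T    |       T       |          F          |          T           |           F           |              T              |              F               |    T    |    T    | F
T | T | F | F |    T    |       F       |          T          |          F           |           T           |              T              |              F               |    T    |    F    | F
T | F | T | T |    F    |       F       |          F          |          T           |           F           |              T              |              F               |    T    |    T    | F
T | F | T | F |    F    |       F       |          F          |          T           |           F           |              F              |              T               |    T    |    F    | F
T | F | F | T |    T    |       T       |          T          |          F           |           T           |              F              |              T               |    T    |    T    | F
T | F | F | F |    T    |       F       |          F          |          T           |           F           |              F              |              T               |    T    |    F    | F
F | T | T | T |    T    |       T       |          F          |          T           |           F           |              T              |              F               |    F    |    T    | T
F | T | T | F |    T    |       F       |          T          |          F           |           T           |              T              |              F               |    F    |    F    | F
F | T | F | T |    F    |       F       |          T          |          F           |           T           |              F              |              T               |    F    |    T    | F
F | T | F | F |    F    |       F       |          T          |          F           |           T           |              T              |              F               |    F    |    F    | F
F | F | T | T |    T    |       T       |          T          |          F           |           T           |              F              |              T               |    F    |    T    | F
F | F | T | F |    T    |       F       |          F          |          T           |           F           |              F              |              T               |    F    |    F    | F
F | F | F | T |    F    |       F       |          F          |          T           |           F           |              T              |              F               |    F    |    T    | F
F | F | F | F |    F    |       F       |          F          |          T           |           F           |              F              |              T               |    F    |    F    | F
The formula is true on 2 of the 16 rows.

2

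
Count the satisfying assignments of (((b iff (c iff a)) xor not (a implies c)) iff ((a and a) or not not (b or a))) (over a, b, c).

  a   |   b   |   c   ||   φ  
False | False | False ||  True
False | False |  True || False
False |  True | False ||  True
False |  True |  True || False
 True | False | False || False
 True | False |  True || False
 True |  True | False ||  True
 True |  True |  True ||  True
The formula is true on 4 of the 8 rows.

4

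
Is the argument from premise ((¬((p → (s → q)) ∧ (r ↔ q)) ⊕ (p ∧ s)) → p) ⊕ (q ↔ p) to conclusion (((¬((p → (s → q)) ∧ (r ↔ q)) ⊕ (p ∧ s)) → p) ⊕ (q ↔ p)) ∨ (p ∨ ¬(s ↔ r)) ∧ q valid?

p | q | r | s | φ | ψ
- | - | - | - | - | -
T | T | T | T | F | T
T | T | T | F | F | T
T | T | F | T | F | T
T | T | F | F | F | T
T | F | T | T | T | T
T | F | T | F | T | T
T | F | F | T | T | T
T | F | F | F | T | T
F | T | T | T | T | T
F | T | T | F | T | T
F | T | F | T | F | T
F | T | F | F | F | F
F | F | T | T | T | T
F | F | T | F | T | T
F | F | F | T | F | F
F | F | F | F | F | F
In every row where φ is true, ψ is also true, so φ ⊨ ψ.

yes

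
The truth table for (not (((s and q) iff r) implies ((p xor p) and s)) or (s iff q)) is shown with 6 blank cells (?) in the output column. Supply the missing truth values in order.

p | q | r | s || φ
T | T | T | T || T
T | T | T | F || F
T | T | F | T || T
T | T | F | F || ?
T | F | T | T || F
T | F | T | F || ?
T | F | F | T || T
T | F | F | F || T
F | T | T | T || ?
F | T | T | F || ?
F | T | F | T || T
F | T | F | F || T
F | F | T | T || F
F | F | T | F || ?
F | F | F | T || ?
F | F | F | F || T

Row p=T, q=T, r=F, s=F: not (((s and q) iff r) implies ((p xor p) and s)) = T, (s iff q) = F, so the formula = T.
Row p=T, q=F, r=T, s=F: not (((s and q) iff r) implies ((p xor p) and s)) = F, (s iff q) = T, so the formula = T.
Row p=F, q=T, r=T, s=T: not (((s and q) iff r) implies ((p xor p) and s)) = T, (s iff q) = T, so the formula = T.
Row p=F, q=T, r=T, s=F: not (((s and q) iff r) implies ((p xor p) and s)) = F, (s iff q) = F, so the formula = F.
Row p=F, q=F, r=T, s=F: not (((s and q) iff r) implies ((p xor p) and s)) = F, (s iff q) = T, so the formula = T.
Row p=F, q=F, r=F, s=T: not (((s and q) iff r) implies ((p xor p) and s)) = T, (s iff q) = F, so the formula = T.

T, T, T, F, T, T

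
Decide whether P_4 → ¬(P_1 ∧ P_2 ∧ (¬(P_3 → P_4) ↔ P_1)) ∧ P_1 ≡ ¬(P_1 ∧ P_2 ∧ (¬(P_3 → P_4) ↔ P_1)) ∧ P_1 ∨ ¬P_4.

equivalent

P_1 | P_2 | P_3 | P_4 | φ | ψ
--- | --- | --- | --- | - | -
 1  |  1  |  1  |  1  | 1 | 1
 1  |  1  |  1  |  0  | 1 | 1
 1  |  1  |  0  |  1  | 1 | 1
 1  |  1  |  0  |  0  | 1 | 1
 1  |  0  |  1  |  1  | 1 | 1
 1  |  0  |  1  |  0  | 1 | 1
 1  |  0  |  0  |  1  | 1 | 1
 1  |  0  |  0  |  0  | 1 | 1
 0  |  1  |  1  |  1  | 0 | 0
 0  |  1  |  1  |  0  | 1 | 1
 0  |  1  |  0  |  1  | 0 | 0
 0  |  1  |  0  |  0  | 1 | 1
 0  |  0  |  1  |  1  | 0 | 0
 0  |  0  |  1  |  0  | 1 | 1
 0  |  0  |  0  |  1  | 0 | 0
 0  |  0  |  0  |  0  | 1 | 1
The columns for φ and ψ agree on every row, so they are logically equivalent.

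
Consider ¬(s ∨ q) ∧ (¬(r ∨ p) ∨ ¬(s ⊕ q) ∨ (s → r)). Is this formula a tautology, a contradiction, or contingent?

contingent

p | q | r | s | φ
- | - | - | - | -
0 | 0 | 0 | 0 | 1
0 | 0 | 0 | 1 | 0
0 | 0 | 1 | 0 | 1
0 | 0 | 1 | 1 | 0
0 | 1 | 0 | 0 | 0
0 | 1 | 0 | 1 | 0
0 | 1 | 1 | 0 | 0
0 | 1 | 1 | 1 | 0
1 | 0 | 0 | 0 | 1
1 | 0 | 0 | 1 | 0
1 | 0 | 1 | 0 | 1
1 | 0 | 1 | 1 | 0
1 | 1 | 0 | 0 | 0
1 | 1 | 0 | 1 | 0
1 | 1 | 1 | 0 | 0
1 | 1 | 1 | 1 | 0
4 of 16 rows are 1, so the formula is contingent.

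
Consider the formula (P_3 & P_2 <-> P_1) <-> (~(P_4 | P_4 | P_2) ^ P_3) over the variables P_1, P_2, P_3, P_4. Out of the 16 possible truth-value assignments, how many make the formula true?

8

P_1 | P_2 | P_3 | P_4 || φ
 T  |  T  |  T  |  T  || T
 T  |  T  |  T  |  F  || T
 T  |  T  |  F  |  T  || T
 T  |  T  |  F  |  F  || T
 T  |  F  |  T  |  T  || F
 T  |  F  |  T  |  F  || T
 T  |  F  |  F  |  T  || T
 T  |  F  |  F  |  F  || F
 F  |  T  |  T  |  T  || F
 F  |  T  |  T  |  F  || F
 F  |  T  |  F  |  T  || F
 F  |  T  |  F  |  F  || F
 F  |  F  |  T  |  T  || T
 F  |  F  |  T  |  F  || F
 F  |  F  |  F  |  T  || F
 F  |  F  |  F  |  F  || T
The formula is true on 8 of the 16 rows.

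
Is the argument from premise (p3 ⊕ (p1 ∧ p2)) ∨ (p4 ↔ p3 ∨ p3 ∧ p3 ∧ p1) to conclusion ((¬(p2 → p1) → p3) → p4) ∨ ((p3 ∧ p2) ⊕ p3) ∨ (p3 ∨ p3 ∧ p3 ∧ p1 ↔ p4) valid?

p1 | p2 | p3 | p4 | φ | ψ
-- | -- | -- | -- | - | -
0  | 0  | 0  | 0  | 1 | 1
0  | 0  | 0  | 1  | 0 | 1
0  | 0  | 1  | 0  | 1 | 1
0  | 0  | 1  | 1  | 1 | 1
0  | 1  | 0  | 0  | 1 | 1
0  | 1  | 0  | 1  | 0 | 1
0  | 1  | 1  | 0  | 1 | 0
0  | 1  | 1  | 1  | 1 | 1
1  | 0  | 0  | 0  | 1 | 1
1  | 0  | 0  | 1  | 0 | 1
1  | 0  | 1  | 0  | 1 | 1
1  | 0  | 1  | 1  | 1 | 1
1  | 1  | 0  | 0  | 1 | 1
1  | 1  | 0  | 1  | 1 | 1
1  | 1  | 1  | 0  | 0 | 0
1  | 1  | 1  | 1  | 1 | 1
At p1=0, p2=1, p3=1, p4=0 we have φ true but ψ false, so φ does not entail ψ.

no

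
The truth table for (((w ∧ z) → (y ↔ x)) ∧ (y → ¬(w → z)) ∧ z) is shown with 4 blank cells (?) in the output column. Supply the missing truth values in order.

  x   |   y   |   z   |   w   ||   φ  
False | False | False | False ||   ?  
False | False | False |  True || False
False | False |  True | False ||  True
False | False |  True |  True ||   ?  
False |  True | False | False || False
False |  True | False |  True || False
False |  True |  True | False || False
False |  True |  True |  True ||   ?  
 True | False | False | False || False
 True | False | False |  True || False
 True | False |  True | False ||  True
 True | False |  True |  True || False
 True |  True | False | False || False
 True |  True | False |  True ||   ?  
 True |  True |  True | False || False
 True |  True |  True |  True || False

False, True, False, False

Row x=False, y=False, z=False, w=False: ((w ∧ z) → (y ↔ x)) = True, (y → ¬(w → z)) = True, so the formula = False.
Row x=False, y=False, z=True, w=True: ((w ∧ z) → (y ↔ x)) = True, (y → ¬(w → z)) = True, so the formula = True.
Row x=False, y=True, z=True, w=True: ((w ∧ z) → (y ↔ x)) = False, (y → ¬(w → z)) = False, so the formula = False.
Row x=True, y=True, z=False, w=True: ((w ∧ z) → (y ↔ x)) = True, (y → ¬(w → z)) = True, so the formula = False.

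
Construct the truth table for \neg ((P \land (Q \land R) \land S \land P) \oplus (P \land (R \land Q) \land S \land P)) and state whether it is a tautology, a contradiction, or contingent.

tautology

P | Q | R | S | (Q \land R) | (R \land Q) | φ
- | - | - | - | ----------- | ----------- | -
F | F | F | F |      F      |      F      | T
F | F | F | T |      F      |      F      | T
F | F | T | F |      F      |      F      | T
F | F | T | T |      F      |      F      | T
F | T | F | F |      F      |      F      | T
F | T | F | T |      F      |      F      | T
F | T | T | F |      T      |      T      | T
F | T | T | T |      T      |      T      | T
T | F | F | F |      F      |      F      | T
T | F | F | T |      F      |      F      | T
T | F | T | F |      F      |      F      | T
T | F | T | T |      F      |      F      | T
T | T | F | F |      F      |      F      | T
T | T | F | T |      F      |      F      | T
T | T | T | F |      T      |      T      | T
T | T | T | T |      T      |      T      | T
Every row is T, so the formula is a tautology.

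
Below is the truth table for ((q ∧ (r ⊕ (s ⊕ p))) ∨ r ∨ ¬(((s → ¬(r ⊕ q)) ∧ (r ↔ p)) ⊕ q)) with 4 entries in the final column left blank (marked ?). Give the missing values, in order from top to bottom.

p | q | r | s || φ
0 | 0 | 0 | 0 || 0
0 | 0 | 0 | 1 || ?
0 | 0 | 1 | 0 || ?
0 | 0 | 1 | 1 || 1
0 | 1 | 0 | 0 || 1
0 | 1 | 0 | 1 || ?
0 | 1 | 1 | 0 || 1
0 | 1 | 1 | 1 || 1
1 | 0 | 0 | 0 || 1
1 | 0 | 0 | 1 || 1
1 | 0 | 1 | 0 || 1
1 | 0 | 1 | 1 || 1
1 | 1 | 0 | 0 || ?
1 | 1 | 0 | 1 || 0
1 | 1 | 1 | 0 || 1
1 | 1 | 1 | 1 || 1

0, 1, 1, 1

Row p=0, q=0, r=0, s=1: (q ∧ (r ⊕ (s ⊕ p))) = 0, ¬(((s → ¬(r ⊕ q)) ∧ (r ↔ p)) ⊕ q) = 0, so the formula = 0.
Row p=0, q=0, r=1, s=0: (q ∧ (r ⊕ (s ⊕ p))) = 0, ¬(((s → ¬(r ⊕ q)) ∧ (r ↔ p)) ⊕ q) = 1, so the formula = 1.
Row p=0, q=1, r=0, s=1: (q ∧ (r ⊕ (s ⊕ p))) = 1, ¬(((s → ¬(r ⊕ q)) ∧ (r ↔ p)) ⊕ q) = 0, so the formula = 1.
Row p=1, q=1, r=0, s=0: (q ∧ (r ⊕ (s ⊕ p))) = 1, ¬(((s → ¬(r ⊕ q)) ∧ (r ↔ p)) ⊕ q) = 0, so the formula = 1.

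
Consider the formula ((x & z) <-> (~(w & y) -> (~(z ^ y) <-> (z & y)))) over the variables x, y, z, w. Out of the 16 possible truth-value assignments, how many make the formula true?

x  y  z  w  |  (x & z)  (w & y)  ~(w & y)  (z ^ y)  ~(z ^ y)  (z & y)  (~(z ^ y) <-> (z & y))  φ
T  T  T  T  |     T        T        F         F        T         T               T             T
T  T  T  F  |     T        F        T         F        T         T               T             T
T  T  F  T  |     F        T        F         T        F         F               T             F
T  T  F  F  |     F        F        T         T        F         F               T             F
T  F  T  T  |     T        F        T         T        F         F               T             T
T  F  T  F  |     T        F        T         T        F         F               T             T
T  F  F  T  |     F        F        T         F        T         F               F             T
T  F  F  F  |     F        F        T         F        T         F               F             T
F  T  T  T  |     F        T        F         F        T         T               T             F
F  T  T  F  |     F        F        T         F        T         T               T             F
F  T  F  T  |     F        T        F         T        F         F               T             F
F  T  F  F  |     F        F        T         T        F         F               T             F
F  F  T  T  |     F        F        T         T        F         F               T             F
F  F  T  F  |     F        F        T         T        F         F               T             F
F  F  F  T  |     F        F        T         F        T         F               F             T
F  F  F  F  |     F        F        T         F        T         F               F             T
The formula is true on 8 of the 16 rows.

8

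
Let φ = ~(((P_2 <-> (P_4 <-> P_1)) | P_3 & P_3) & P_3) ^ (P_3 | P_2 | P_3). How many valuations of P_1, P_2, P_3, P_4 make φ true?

12

P_1 | P_2 | P_3 | P_4 || φ
 T  |  T  |  T  |  T  || T
 T  |  T  |  T  |  F  || T
 T  |  T  |  F  |  T  || F
 T  |  T  |  F  |  F  || F
 T  |  F  |  T  |  T  || T
 T  |  F  |  T  |  F  || T
 T  |  F  |  F  |  T  || T
 T  |  F  |  F  |  F  || T
 F  |  T  |  T  |  T  || T
 F  |  T  |  T  |  F  || T
 F  |  T  |  F  |  T  || F
 F  |  T  |  F  |  F  || F
 F  |  F  |  T  |  T  || T
 F  |  F  |  T  |  F  || T
 F  |  F  |  F  |  T  || T
 F  |  F  |  F  |  F  || T
The formula is true on 12 of the 16 rows.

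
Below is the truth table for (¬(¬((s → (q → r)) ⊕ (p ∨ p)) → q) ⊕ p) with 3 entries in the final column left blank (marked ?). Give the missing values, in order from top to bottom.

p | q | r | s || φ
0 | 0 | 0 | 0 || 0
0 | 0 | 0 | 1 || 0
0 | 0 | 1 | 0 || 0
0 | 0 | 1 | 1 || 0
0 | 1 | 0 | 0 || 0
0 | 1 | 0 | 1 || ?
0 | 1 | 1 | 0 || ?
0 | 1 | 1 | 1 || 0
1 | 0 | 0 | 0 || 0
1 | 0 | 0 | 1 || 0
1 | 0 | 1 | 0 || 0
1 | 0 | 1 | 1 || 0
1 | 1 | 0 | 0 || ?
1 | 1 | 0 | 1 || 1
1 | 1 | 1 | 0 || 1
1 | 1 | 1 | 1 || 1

Row p=0, q=1, r=0, s=1: ¬(¬((s → (q → r)) ⊕ (p ∨ p)) → q) = 0, so the formula = 0.
Row p=0, q=1, r=1, s=0: ¬(¬((s → (q → r)) ⊕ (p ∨ p)) → q) = 0, so the formula = 0.
Row p=1, q=1, r=0, s=0: ¬(¬((s → (q → r)) ⊕ (p ∨ p)) → q) = 0, so the formula = 1.

0, 0, 1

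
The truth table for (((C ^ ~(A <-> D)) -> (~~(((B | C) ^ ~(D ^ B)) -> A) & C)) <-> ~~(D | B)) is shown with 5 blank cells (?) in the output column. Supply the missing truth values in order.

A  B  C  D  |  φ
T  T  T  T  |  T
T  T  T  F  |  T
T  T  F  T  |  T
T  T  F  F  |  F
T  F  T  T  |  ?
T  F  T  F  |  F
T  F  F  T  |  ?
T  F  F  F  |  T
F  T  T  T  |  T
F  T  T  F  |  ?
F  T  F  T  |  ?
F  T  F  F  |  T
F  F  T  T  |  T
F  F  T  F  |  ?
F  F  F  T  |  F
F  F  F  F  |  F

Row A=T, B=F, C=T, D=T: ((C ^ ~(A <-> D)) -> (~~(((B | C) ^ ~(D ^ B)) -> A) & C)) = T, ~~(D | B) = T, so the formula = T.
Row A=T, B=F, C=F, D=T: ((C ^ ~(A <-> D)) -> (~~(((B | C) ^ ~(D ^ B)) -> A) & C)) = T, ~~(D | B) = T, so the formula = T.
Row A=F, B=T, C=T, D=F: ((C ^ ~(A <-> D)) -> (~~(((B | C) ^ ~(D ^ B)) -> A) & C)) = F, ~~(D | B) = T, so the formula = F.
Row A=F, B=T, C=F, D=T: ((C ^ ~(A <-> D)) -> (~~(((B | C) ^ ~(D ^ B)) -> A) & C)) = F, ~~(D | B) = T, so the formula = F.
Row A=F, B=F, C=T, D=F: ((C ^ ~(A <-> D)) -> (~~(((B | C) ^ ~(D ^ B)) -> A) & C)) = T, ~~(D | B) = F, so the formula = F.

T, T, F, F, F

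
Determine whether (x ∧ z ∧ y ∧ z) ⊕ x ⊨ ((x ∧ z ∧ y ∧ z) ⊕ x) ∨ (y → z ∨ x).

x | y | z | φ | ψ
- | - | - | - | -
F | F | F | F | T
F | F | T | F | T
F | T | F | F | F
F | T | T | F | T
T | F | F | T | T
T | F | T | T | T
T | T | F | T | T
T | T | T | F | T
In every row where φ is true, ψ is also true, so φ ⊨ ψ.

yes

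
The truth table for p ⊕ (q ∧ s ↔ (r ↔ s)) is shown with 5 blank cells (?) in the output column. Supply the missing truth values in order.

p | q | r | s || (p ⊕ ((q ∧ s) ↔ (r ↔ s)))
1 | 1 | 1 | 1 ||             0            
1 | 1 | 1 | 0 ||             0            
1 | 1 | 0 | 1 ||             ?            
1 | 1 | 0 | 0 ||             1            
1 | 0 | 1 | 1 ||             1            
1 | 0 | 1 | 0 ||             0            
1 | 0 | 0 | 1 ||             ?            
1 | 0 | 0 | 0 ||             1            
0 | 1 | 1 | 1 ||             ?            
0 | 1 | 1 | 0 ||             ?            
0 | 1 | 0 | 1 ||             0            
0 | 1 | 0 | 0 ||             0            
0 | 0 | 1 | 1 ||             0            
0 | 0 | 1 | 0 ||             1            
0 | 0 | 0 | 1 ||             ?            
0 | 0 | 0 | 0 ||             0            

Row p=1, q=1, r=0, s=1: (q ∧ s ↔ (r ↔ s)) = 0, so (p ⊕ ((q ∧ s) ↔ (r ↔ s))) = 1.
Row p=1, q=0, r=0, s=1: (q ∧ s ↔ (r ↔ s)) = 1, so (p ⊕ ((q ∧ s) ↔ (r ↔ s))) = 0.
Row p=0, q=1, r=1, s=1: (q ∧ s ↔ (r ↔ s)) = 1, so (p ⊕ ((q ∧ s) ↔ (r ↔ s))) = 1.
Row p=0, q=1, r=1, s=0: (q ∧ s ↔ (r ↔ s)) = 1, so (p ⊕ ((q ∧ s) ↔ (r ↔ s))) = 1.
Row p=0, q=0, r=0, s=1: (q ∧ s ↔ (r ↔ s)) = 1, so (p ⊕ ((q ∧ s) ↔ (r ↔ s))) = 1.

1, 0, 1, 1, 1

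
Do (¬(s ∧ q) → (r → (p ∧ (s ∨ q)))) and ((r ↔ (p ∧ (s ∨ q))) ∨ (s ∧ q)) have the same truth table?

not equivalent

p | q | r | s | φ | ψ
- | - | - | - | - | -
1 | 1 | 1 | 1 | 1 | 1
1 | 1 | 1 | 0 | 1 | 1
1 | 1 | 0 | 1 | 1 | 1
1 | 1 | 0 | 0 | 1 | 0
1 | 0 | 1 | 1 | 1 | 1
1 | 0 | 1 | 0 | 0 | 0
1 | 0 | 0 | 1 | 1 | 0
1 | 0 | 0 | 0 | 1 | 1
0 | 1 | 1 | 1 | 1 | 1
0 | 1 | 1 | 0 | 0 | 0
0 | 1 | 0 | 1 | 1 | 1
0 | 1 | 0 | 0 | 1 | 1
0 | 0 | 1 | 1 | 0 | 0
0 | 0 | 1 | 0 | 0 | 0
0 | 0 | 0 | 1 | 1 | 1
0 | 0 | 0 | 0 | 1 | 1
The columns differ at p=1, q=1, r=0, s=0 (φ=1, ψ=0), so they are not equivalent.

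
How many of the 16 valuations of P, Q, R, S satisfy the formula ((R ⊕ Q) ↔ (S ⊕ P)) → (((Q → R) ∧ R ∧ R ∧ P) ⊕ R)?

P  Q  R  S  |  φ
T  T  T  T  |  F
T  T  T  F  |  T
T  T  F  T  |  T
T  T  F  F  |  F
T  F  T  T  |  T
T  F  T  F  |  F
T  F  F  T  |  F
T  F  F  F  |  T
F  T  T  T  |  T
F  T  T  F  |  T
F  T  F  T  |  F
F  T  F  F  |  T
F  F  T  T  |  T
F  F  T  F  |  T
F  F  F  T  |  T
F  F  F  F  |  F
The formula is true on 10 of the 16 rows.

10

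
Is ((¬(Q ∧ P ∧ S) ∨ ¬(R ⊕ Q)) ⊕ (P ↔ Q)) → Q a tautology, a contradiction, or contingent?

contingent

P | Q | R | S | φ
- | - | - | - | -
F | F | F | F | T
F | F | F | T | T
F | F | T | F | T
F | F | T | T | T
F | T | F | F | T
F | T | F | T | T
F | T | T | F | T
F | T | T | T | T
T | F | F | F | F
T | F | F | T | F
T | F | T | F | F
T | F | T | T | F
T | T | F | F | T
T | T | F | T | T
T | T | T | F | T
T | T | T | T | T
12 of 16 rows are T, so the formula is contingent.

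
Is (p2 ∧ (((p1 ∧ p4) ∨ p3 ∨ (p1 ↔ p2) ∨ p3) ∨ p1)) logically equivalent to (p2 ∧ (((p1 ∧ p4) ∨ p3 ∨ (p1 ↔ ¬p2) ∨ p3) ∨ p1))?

p1 | p2 | p3 | p4 || φ | ψ
T  | T  | T  | T  || T | T
T  | T  | T  | F  || T | T
T  | T  | F  | T  || T | T
T  | T  | F  | F  || T | T
T  | F  | T  | T  || F | F
T  | F  | T  | F  || F | F
T  | F  | F  | T  || F | F
T  | F  | F  | F  || F | F
F  | T  | T  | T  || T | T
F  | T  | T  | F  || T | T
F  | T  | F  | T  || F | T
F  | T  | F  | F  || F | T
F  | F  | T  | T  || F | F
F  | F  | T  | F  || F | F
F  | F  | F  | T  || F | F
F  | F  | F  | F  || F | F
The columns differ at p1=F, p2=T, p3=F, p4=T (φ=F, ψ=T), so they are not equivalent.

not equivalent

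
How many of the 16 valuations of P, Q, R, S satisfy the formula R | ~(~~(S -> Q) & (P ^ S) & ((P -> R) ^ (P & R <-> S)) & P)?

14

P  Q  R  S  |  (S -> Q)  ~(S -> Q)  ~~(S -> Q)  (P ^ S)  (P -> R)  (P & R)  ((P & R) <-> S)  ((P -> R) ^ ((P & R) <-> S))  φ
0  0  0  0  |     1          0          1          0        1         0            1                      0                1
0  0  0  1  |     0          1          0          1        1         0            0                      1                1
0  0  1  0  |     1          0          1          0        1         0            1                      0                1
0  0  1  1  |     0          1          0          1        1         0            0                      1                1
0  1  0  0  |     1          0          1          0        1         0            1                      0                1
0  1  0  1  |     1          0          1          1        1         0            0                      1                1
0  1  1  0  |     1          0          1          0        1         0            1                      0                1
0  1  1  1  |     1          0          1          1        1         0            0                      1                1
1  0  0  0  |     1          0          1          1        0         0            1                      1                0
1  0  0  1  |     0          1          0          0        0         0            0                      0                1
1  0  1  0  |     1          0          1          1        1         1            0                      1                1
1  0  1  1  |     0          1          0          0        1         1            1                      0                1
1  1  0  0  |     1          0          1          1        0         0            1                      1                0
1  1  0  1  |     1          0          1          0        0         0            0                      0                1
1  1  1  0  |     1          0          1          1        1         1            0                      1                1
1  1  1  1  |     1          0          1          0        1         1            1                      0                1
The formula is true on 14 of the 16 rows.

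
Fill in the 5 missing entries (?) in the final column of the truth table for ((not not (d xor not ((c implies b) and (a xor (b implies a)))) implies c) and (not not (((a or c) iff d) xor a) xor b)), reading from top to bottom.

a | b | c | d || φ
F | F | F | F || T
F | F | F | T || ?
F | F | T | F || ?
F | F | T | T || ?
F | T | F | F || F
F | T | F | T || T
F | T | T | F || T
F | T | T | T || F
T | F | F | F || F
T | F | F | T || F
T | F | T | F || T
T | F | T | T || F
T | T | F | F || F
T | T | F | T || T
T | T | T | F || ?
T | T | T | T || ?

F, F, T, F, T

Row a=F, b=F, c=F, d=T: (not not (d xor not ((c implies b) and (a xor (b implies a)))) implies c) = F, (not not (((a or c) iff d) xor a) xor b) = F, so the formula = F.
Row a=F, b=F, c=T, d=F: (not not (d xor not ((c implies b) and (a xor (b implies a)))) implies c) = T, (not not (((a or c) iff d) xor a) xor b) = F, so the formula = F.
Row a=F, b=F, c=T, d=T: (not not (d xor not ((c implies b) and (a xor (b implies a)))) implies c) = T, (not not (((a or c) iff d) xor a) xor b) = T, so the formula = T.
Row a=T, b=T, c=T, d=F: (not not (d xor not ((c implies b) and (a xor (b implies a)))) implies c) = T, (not not (((a or c) iff d) xor a) xor b) = F, so the formula = F.
Row a=T, b=T, c=T, d=T: (not not (d xor not ((c implies b) and (a xor (b implies a)))) implies c) = T, (not not (((a or c) iff d) xor a) xor b) = T, so the formula = T.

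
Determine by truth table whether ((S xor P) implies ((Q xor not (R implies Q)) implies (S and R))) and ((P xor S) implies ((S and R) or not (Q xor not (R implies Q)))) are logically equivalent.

equivalent

  P      Q      R      S    |    φ      ψ  
False  False  False  False  |   True   True
False  False  False   True  |   True   True
False  False   True  False  |   True   True
False  False   True   True  |   True   True
False   True  False  False  |   True   True
False   True  False   True  |  False  False
False   True   True  False  |   True   True
False   True   True   True  |   True   True
 True  False  False  False  |   True   True
 True  False  False   True  |   True   True
 True  False   True  False  |  False  False
 True  False   True   True  |   True   True
 True   True  False  False  |  False  False
 True   True  False   True  |   True   True
 True   True   True  False  |  False  False
 True   True   True   True  |   True   True
The columns for φ and ψ agree on every row, so they are logically equivalent.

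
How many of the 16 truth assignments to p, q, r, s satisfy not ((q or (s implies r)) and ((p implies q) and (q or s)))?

p  q  r  s  |  φ
T  T  T  T  |  F
T  T  T  F  |  F
T  T  F  T  |  F
T  T  F  F  |  F
T  F  T  T  |  T
T  F  T  F  |  T
T  F  F  T  |  T
T  F  F  F  |  T
F  T  T  T  |  F
F  T  T  F  |  F
F  T  F  T  |  F
F  T  F  F  |  F
F  F  T  T  |  F
F  F  T  F  |  T
F  F  F  T  |  T
F  F  F  F  |  T
The formula is true on 7 of the 16 rows.

7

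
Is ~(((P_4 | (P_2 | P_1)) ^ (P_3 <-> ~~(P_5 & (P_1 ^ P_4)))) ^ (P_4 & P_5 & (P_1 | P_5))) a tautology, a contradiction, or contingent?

P_1  P_2  P_3  P_4  P_5  |  φ
 T    T    T    T    T   |  T
 T    T    T    T    F   |  F
 T    T    T    F    T   |  T
 T    T    T    F    F   |  F
 T    T    F    T    T   |  F
 T    T    F    T    F   |  T
 T    T    F    F    T   |  F
 T    T    F    F    F   |  T
 T    F    T    T    T   |  T
 T    F    T    T    F   |  F
 T    F    T    F    T   |  T
 T    F    T    F    F   |  F
 T    F    F    T    T   |  F
 T    F    F    T    F   |  T
 T    F    F    F    T   |  F
 T    F    F    F    F   |  T
 F    T    T    T    T   |  F
 F    T    T    T    F   |  F
 F    T    T    F    T   |  F
 F    T    T    F    F   |  F
 F    T    F    T    T   |  T
 F    T    F    T    F   |  T
 F    T    F    F    T   |  T
 F    T    F    F    F   |  T
 F    F    T    T    T   |  F
 F    F    T    T    F   |  F
 F    F    T    F    T   |  T
 F    F    T    F    F   |  T
 F    F    F    T    T   |  T
 F    F    F    T    F   |  T
 F    F    F    F    T   |  F
 F    F    F    F    F   |  F
16 of 32 rows are T, so the formula is contingent.

contingent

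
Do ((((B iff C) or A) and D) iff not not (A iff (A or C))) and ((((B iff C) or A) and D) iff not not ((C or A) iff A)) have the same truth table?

equivalent

A | B | C | D || φ | ψ
0 | 0 | 0 | 0 || 0 | 0
0 | 0 | 0 | 1 || 1 | 1
0 | 0 | 1 | 0 || 1 | 1
0 | 0 | 1 | 1 || 1 | 1
0 | 1 | 0 | 0 || 0 | 0
0 | 1 | 0 | 1 || 0 | 0
0 | 1 | 1 | 0 || 1 | 1
0 | 1 | 1 | 1 || 0 | 0
1 | 0 | 0 | 0 || 0 | 0
1 | 0 | 0 | 1 || 1 | 1
1 | 0 | 1 | 0 || 0 | 0
1 | 0 | 1 | 1 || 1 | 1
1 | 1 | 0 | 0 || 0 | 0
1 | 1 | 0 | 1 || 1 | 1
1 | 1 | 1 | 0 || 0 | 0
1 | 1 | 1 | 1 || 1 | 1
The columns for φ and ψ agree on every row, so they are logically equivalent.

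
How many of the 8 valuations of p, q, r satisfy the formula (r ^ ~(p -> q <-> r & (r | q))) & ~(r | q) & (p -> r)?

p  q  r     (p -> q)  (r | q)  (r & (r | q))  ((p -> q) <-> (r & (r | q)))  ~(r | q)  (p -> r)  (~(r | q) & (p -> r))  φ
T  T  T        T         T           T                     T                   F         T                F            F
T  T  F        T         T           F                     F                   F         F                F            F
T  F  T        F         T           T                     F                   F         T                F            F
T  F  F        F         F           F                     T                   T         F                F            F
F  T  T        T         T           T                     T                   F         T                F            F
F  T  F        T         T           F                     F                   F         T                F            F
F  F  T        T         T           T                     T                   F         T                F            F
F  F  F        T         F           F                     F                   T         T                T            T
The formula is true on 1 of the 8 rows.

1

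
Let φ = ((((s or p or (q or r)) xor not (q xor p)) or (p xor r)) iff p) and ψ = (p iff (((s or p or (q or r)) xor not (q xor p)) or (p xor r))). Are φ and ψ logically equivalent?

equivalent

  p   |   q   |   r   |   s   |   φ   |   ψ  
----- | ----- | ----- | ----- | ----- | -----
 True |  True |  True |  True | False | False
 True |  True |  True | False | False | False
 True |  True | False |  True |  True |  True
 True |  True | False | False |  True |  True
 True | False |  True |  True |  True |  True
 True | False |  True | False |  True |  True
 True | False | False |  True |  True |  True
 True | False | False | False |  True |  True
False |  True |  True |  True | False | False
False |  True |  True | False | False | False
False |  True | False |  True | False | False
False |  True | False | False | False | False
False | False |  True |  True | False | False
False | False |  True | False | False | False
False | False | False |  True |  True |  True
False | False | False | False | False | False
The columns for φ and ψ agree on every row, so they are logically equivalent.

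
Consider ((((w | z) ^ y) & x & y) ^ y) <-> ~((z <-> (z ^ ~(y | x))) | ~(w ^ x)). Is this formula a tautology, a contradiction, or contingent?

x  y  z  w  |  φ
1  1  1  1  |  0
1  1  1  0  |  0
1  1  0  1  |  0
1  1  0  0  |  1
1  0  1  1  |  1
1  0  1  0  |  1
1  0  0  1  |  1
1  0  0  0  |  1
0  1  1  1  |  0
0  1  1  0  |  0
0  1  0  1  |  0
0  1  0  0  |  0
0  0  1  1  |  0
0  0  1  0  |  1
0  0  0  1  |  0
0  0  0  0  |  1
7 of 16 rows are 1, so the formula is contingent.

contingent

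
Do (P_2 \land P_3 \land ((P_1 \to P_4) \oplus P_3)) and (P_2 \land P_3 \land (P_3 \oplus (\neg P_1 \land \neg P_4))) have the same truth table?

not equivalent

P_1 | P_2 | P_3 | P_4 || φ | ψ
 1  |  1  |  1  |  1  || 0 | 1
 1  |  1  |  1  |  0  || 1 | 1
 1  |  1  |  0  |  1  || 0 | 0
 1  |  1  |  0  |  0  || 0 | 0
 1  |  0  |  1  |  1  || 0 | 0
 1  |  0  |  1  |  0  || 0 | 0
 1  |  0  |  0  |  1  || 0 | 0
 1  |  0  |  0  |  0  || 0 | 0
 0  |  1  |  1  |  1  || 0 | 1
 0  |  1  |  1  |  0  || 0 | 0
 0  |  1  |  0  |  1  || 0 | 0
 0  |  1  |  0  |  0  || 0 | 0
 0  |  0  |  1  |  1  || 0 | 0
 0  |  0  |  1  |  0  || 0 | 0
 0  |  0  |  0  |  1  || 0 | 0
 0  |  0  |  0  |  0  || 0 | 0
The columns differ at P_1=1, P_2=1, P_3=1, P_4=1 (φ=0, ψ=1), so they are not equivalent.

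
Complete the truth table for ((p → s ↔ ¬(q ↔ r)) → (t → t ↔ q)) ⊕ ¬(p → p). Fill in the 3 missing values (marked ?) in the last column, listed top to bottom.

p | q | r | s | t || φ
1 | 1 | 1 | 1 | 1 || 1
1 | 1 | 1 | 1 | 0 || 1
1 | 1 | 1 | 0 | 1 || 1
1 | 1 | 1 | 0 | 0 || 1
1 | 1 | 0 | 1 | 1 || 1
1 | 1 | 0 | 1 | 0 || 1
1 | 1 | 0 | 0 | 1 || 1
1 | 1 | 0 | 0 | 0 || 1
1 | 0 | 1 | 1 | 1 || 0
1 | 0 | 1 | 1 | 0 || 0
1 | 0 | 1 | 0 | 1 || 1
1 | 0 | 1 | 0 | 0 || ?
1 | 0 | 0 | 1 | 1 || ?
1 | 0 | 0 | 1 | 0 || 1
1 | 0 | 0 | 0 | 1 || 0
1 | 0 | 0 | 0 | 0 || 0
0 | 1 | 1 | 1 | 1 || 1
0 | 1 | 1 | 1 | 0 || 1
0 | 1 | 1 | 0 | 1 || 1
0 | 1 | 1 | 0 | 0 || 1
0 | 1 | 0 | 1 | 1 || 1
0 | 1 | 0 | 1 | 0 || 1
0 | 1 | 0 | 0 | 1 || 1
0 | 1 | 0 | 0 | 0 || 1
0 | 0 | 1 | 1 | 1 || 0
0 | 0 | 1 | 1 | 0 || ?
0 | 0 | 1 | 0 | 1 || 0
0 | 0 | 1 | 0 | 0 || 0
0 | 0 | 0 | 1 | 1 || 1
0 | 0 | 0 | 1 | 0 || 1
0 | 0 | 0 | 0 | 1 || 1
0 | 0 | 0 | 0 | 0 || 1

Row p=1, q=0, r=1, s=0, t=0: ((p → s ↔ ¬(q ↔ r)) → (t → t ↔ q)) = 1, ¬(p → p) = 0, so the formula = 1.
Row p=1, q=0, r=0, s=1, t=1: ((p → s ↔ ¬(q ↔ r)) → (t → t ↔ q)) = 1, ¬(p → p) = 0, so the formula = 1.
Row p=0, q=0, r=1, s=1, t=0: ((p → s ↔ ¬(q ↔ r)) → (t → t ↔ q)) = 0, ¬(p → p) = 0, so the formula = 0.

1, 1, 0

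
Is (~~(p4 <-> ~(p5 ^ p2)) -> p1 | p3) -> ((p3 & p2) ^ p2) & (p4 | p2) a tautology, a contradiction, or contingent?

contingent

p1 | p2 | p3 | p4 | p5 || φ
T  | T  | T  | T  | T  || F
T  | T  | T  | T  | F  || F
T  | T  | T  | F  | T  || F
T  | T  | T  | F  | F  || F
T  | T  | F  | T  | T  || T
T  | T  | F  | T  | F  || T
T  | T  | F  | F  | T  || T
T  | T  | F  | F  | F  || T
T  | F  | T  | T  | T  || F
T  | F  | T  | T  | F  || F
T  | F  | T  | F  | T  || F
T  | F  | T  | F  | F  || F
T  | F  | F  | T  | T  || F
T  | F  | F  | T  | F  || F
T  | F  | F  | F  | T  || F
T  | F  | F  | F  | F  || F
F  | T  | T  | T  | T  || F
F  | T  | T  | T  | F  || F
F  | T  | T  | F  | T  || F
F  | T  | T  | F  | F  || F
F  | T  | F  | T  | T  || T
F  | T  | F  | T  | F  || T
F  | T  | F  | F  | T  || T
F  | T  | F  | F  | F  || T
F  | F  | T  | T  | T  || F
F  | F  | T  | T  | F  || F
F  | F  | T  | F  | T  || F
F  | F  | T  | F  | F  || F
F  | F  | F  | T  | T  || F
F  | F  | F  | T  | F  || T
F  | F  | F  | F  | T  || T
F  | F  | F  | F  | F  || F
10 of 32 rows are T, so the formula is contingent.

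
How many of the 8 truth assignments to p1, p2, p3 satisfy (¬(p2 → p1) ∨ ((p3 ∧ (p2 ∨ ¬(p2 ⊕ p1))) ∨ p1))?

p1 | p2 | p3 || (p2 → p1) | ¬(p2 → p1) | (p2 ⊕ p1) | ¬(p2 ⊕ p1) | (p2 ∨ ¬(p2 ⊕ p1)) | (p3 ∧ (p2 ∨ ¬(p2 ⊕ p1))) | φ
F  | F  | F  ||     T     |     F      |     F     |     T      |         T         |            F             | F
F  | F  | T  ||     T     |     F      |     F     |     T      |         T         |            T             | T
F  | T  | F  ||     F     |     T      |     T     |     F      |         T         |            F             | T
F  | T  | T  ||     F     |     T      |     T     |     F      |         T         |            T             | T
T  | F  | F  ||     T     |     F      |     T     |     F      |         F         |            F             | T
T  | F  | T  ||     T     |     F      |     T     |     F      |         F         |            F             | T
T  | T  | F  ||     T     |     F      |     F     |     T      |         T         |            F             | T
T  | T  | T  ||     T     |     F      |     F     |     T      |         T         |            T             | T
The formula is true on 7 of the 8 rows.

7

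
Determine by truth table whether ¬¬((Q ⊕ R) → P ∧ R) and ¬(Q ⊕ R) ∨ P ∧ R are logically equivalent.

P | Q | R | φ | ψ
- | - | - | - | -
T | T | T | T | T
T | T | F | F | F
T | F | T | T | T
T | F | F | T | T
F | T | T | T | T
F | T | F | F | F
F | F | T | F | F
F | F | F | T | T
The columns for φ and ψ agree on every row, so they are logically equivalent.

equivalent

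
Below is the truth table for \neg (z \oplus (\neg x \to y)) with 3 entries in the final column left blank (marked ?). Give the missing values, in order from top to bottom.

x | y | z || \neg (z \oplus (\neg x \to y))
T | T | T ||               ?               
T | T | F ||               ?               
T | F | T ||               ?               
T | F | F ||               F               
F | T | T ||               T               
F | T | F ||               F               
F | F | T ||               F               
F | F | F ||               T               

Row x=T, y=T, z=T: (\neg x \to y) = T, (z \oplus (\neg x \to y)) = F, so \neg (z \oplus (\neg x \to y)) = T.
Row x=T, y=T, z=F: (\neg x \to y) = T, (z \oplus (\neg x \to y)) = T, so \neg (z \oplus (\neg x \to y)) = F.
Row x=T, y=F, z=T: (\neg x \to y) = T, (z \oplus (\neg x \to y)) = F, so \neg (z \oplus (\neg x \to y)) = T.

T, F, T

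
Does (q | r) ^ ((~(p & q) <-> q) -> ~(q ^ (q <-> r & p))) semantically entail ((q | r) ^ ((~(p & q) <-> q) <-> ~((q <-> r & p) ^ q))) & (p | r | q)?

no

p | q | r | φ | ψ
- | - | - | - | -
0 | 0 | 0 | 1 | 0
0 | 0 | 1 | 0 | 0
0 | 1 | 0 | 1 | 1
0 | 1 | 1 | 1 | 1
1 | 0 | 0 | 1 | 1
1 | 0 | 1 | 0 | 1
1 | 1 | 0 | 0 | 0
1 | 1 | 1 | 0 | 1
At p=0, q=0, r=0 we have φ true but ψ false, so φ does not entail ψ.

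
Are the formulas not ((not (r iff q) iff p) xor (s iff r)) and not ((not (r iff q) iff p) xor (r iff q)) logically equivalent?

not equivalent

p  q  r  s  |  φ  ψ
1  1  1  1  |  0  0
1  1  1  0  |  1  0
1  1  0  1  |  0  0
1  1  0  0  |  1  0
1  0  1  1  |  1  0
1  0  1  0  |  0  0
1  0  0  1  |  1  0
1  0  0  0  |  0  0
0  1  1  1  |  1  1
0  1  1  0  |  0  1
0  1  0  1  |  1  1
0  1  0  0  |  0  1
0  0  1  1  |  0  1
0  0  1  0  |  1  1
0  0  0  1  |  0  1
0  0  0  0  |  1  1
The columns differ at p=1, q=1, r=1, s=0 (φ=1, ψ=0), so they are not equivalent.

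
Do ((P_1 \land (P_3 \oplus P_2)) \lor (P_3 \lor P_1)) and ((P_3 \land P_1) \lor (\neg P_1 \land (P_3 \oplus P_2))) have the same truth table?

P_1 | P_2 | P_3 | φ | ψ
--- | --- | --- | - | -
 T  |  T  |  T  | T | T
 T  |  T  |  F  | T | F
 T  |  F  |  T  | T | T
 T  |  F  |  F  | T | F
 F  |  T  |  T  | T | F
 F  |  T  |  F  | F | T
 F  |  F  |  T  | T | T
 F  |  F  |  F  | F | F
The columns differ at P_1=T, P_2=T, P_3=F (φ=T, ψ=F), so they are not equivalent.

not equivalent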